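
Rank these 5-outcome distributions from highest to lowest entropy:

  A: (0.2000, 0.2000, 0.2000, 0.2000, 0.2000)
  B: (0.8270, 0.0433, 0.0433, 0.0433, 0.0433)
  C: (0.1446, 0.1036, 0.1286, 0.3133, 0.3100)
A > C > B

Key insight: Entropy is maximized by uniform distributions and minimized by concentrated distributions.

- Uniform distributions have maximum entropy log₂(5) = 2.3219 bits
- The more "peaked" or concentrated a distribution, the lower its entropy

Entropies:
  H(A) = 2.3219 bits
  H(B) = 1.0105 bits
  H(C) = 2.1710 bits

Ranking: A > C > B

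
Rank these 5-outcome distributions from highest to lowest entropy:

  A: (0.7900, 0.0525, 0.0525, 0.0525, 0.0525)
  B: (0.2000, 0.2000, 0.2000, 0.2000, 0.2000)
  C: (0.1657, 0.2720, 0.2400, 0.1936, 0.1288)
B > C > A

Key insight: Entropy is maximized by uniform distributions and minimized by concentrated distributions.

- Uniform distributions have maximum entropy log₂(5) = 2.3219 bits
- The more "peaked" or concentrated a distribution, the lower its entropy

Entropies:
  H(A) = 1.1615 bits
  H(B) = 2.3219 bits
  H(C) = 2.2741 bits

Ranking: B > C > A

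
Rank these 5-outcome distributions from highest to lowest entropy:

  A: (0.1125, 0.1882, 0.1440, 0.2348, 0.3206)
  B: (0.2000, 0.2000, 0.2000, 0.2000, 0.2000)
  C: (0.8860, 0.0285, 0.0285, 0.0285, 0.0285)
B > A > C

Key insight: Entropy is maximized by uniform distributions and minimized by concentrated distributions.

- Uniform distributions have maximum entropy log₂(5) = 2.3219 bits
- The more "peaked" or concentrated a distribution, the lower its entropy

Entropies:
  H(A) = 2.2276 bits
  H(B) = 2.3219 bits
  H(C) = 0.7399 bits

Ranking: B > A > C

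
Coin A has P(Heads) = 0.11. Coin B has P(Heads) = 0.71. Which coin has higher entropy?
B

For binary distributions, entropy is maximized at p=0.5 and decreases as p moves toward 0 or 1.

H(A) = H(0.11) = 0.4999 bits
H(B) = H(0.71) = 0.8687 bits

Distribution B (p=0.71) is closer to uniform (p=0.5), so it has higher entropy.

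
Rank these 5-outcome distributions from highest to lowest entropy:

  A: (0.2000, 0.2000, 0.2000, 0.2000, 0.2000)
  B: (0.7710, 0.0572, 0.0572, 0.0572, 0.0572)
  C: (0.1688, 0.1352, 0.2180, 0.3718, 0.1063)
A > C > B

Key insight: Entropy is maximized by uniform distributions and minimized by concentrated distributions.

- Uniform distributions have maximum entropy log₂(5) = 2.3219 bits
- The more "peaked" or concentrated a distribution, the lower its entropy

Entropies:
  H(A) = 2.3219 bits
  H(B) = 1.2343 bits
  H(C) = 2.1770 bits

Ranking: A > C > B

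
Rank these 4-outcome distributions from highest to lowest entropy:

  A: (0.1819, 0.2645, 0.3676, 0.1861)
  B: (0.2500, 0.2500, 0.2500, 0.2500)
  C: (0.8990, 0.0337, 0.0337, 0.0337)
B > A > C

Key insight: Entropy is maximized by uniform distributions and minimized by concentrated distributions.

- Uniform distributions have maximum entropy log₂(4) = 2.0000 bits
- The more "peaked" or concentrated a distribution, the lower its entropy

Entropies:
  H(A) = 1.9369 bits
  H(B) = 2.0000 bits
  H(C) = 0.6322 bits

Ranking: B > A > C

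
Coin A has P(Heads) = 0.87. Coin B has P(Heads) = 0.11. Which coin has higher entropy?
A

For binary distributions, entropy is maximized at p=0.5 and decreases as p moves toward 0 or 1.

H(A) = H(0.87) = 0.5574 bits
H(B) = H(0.11) = 0.4999 bits

Distribution A (p=0.87) is closer to uniform (p=0.5), so it has higher entropy.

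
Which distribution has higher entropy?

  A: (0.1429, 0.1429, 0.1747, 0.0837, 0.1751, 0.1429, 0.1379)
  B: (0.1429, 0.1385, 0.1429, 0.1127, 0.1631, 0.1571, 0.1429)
B

Both distributions are close to uniform, making this a harder comparison.

H(A) = 2.7768 bits
H(B) = 2.7993 bits

The distribution closer to uniform has higher entropy.
Answer: B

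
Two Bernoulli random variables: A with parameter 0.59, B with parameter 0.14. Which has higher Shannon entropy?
A

For binary distributions, entropy is maximized at p=0.5 and decreases as p moves toward 0 or 1.

H(A) = H(0.59) = 0.9765 bits
H(B) = H(0.14) = 0.5842 bits

Distribution A (p=0.59) is closer to uniform (p=0.5), so it has higher entropy.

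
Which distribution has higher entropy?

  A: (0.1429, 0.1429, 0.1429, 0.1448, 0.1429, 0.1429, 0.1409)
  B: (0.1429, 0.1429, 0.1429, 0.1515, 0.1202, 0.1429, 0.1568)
A

Both distributions are close to uniform, making this a harder comparison.

H(A) = 2.8073 bits
H(B) = 2.8033 bits

The distribution closer to uniform has higher entropy.
Answer: A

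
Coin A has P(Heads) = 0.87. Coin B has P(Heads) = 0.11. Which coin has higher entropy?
A

For binary distributions, entropy is maximized at p=0.5 and decreases as p moves toward 0 or 1.

H(A) = H(0.87) = 0.5574 bits
H(B) = H(0.11) = 0.4999 bits

Distribution A (p=0.87) is closer to uniform (p=0.5), so it has higher entropy.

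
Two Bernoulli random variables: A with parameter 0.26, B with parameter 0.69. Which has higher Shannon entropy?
B

For binary distributions, entropy is maximized at p=0.5 and decreases as p moves toward 0 or 1.

H(A) = H(0.26) = 0.8267 bits
H(B) = H(0.69) = 0.8932 bits

Distribution B (p=0.69) is closer to uniform (p=0.5), so it has higher entropy.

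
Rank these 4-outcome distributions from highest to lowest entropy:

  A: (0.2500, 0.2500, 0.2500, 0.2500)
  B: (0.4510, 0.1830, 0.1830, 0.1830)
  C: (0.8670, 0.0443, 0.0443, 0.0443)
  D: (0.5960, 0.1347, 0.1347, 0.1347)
A > B > D > C

Key insight: Entropy is maximized by uniform distributions and minimized by concentrated distributions.

Entropies:
  H(A) = 2.0000 bits
  H(B) = 1.8632 bits
  H(C) = 0.7764 bits
  H(D) = 1.6136 bits

Ranking: A > B > D > C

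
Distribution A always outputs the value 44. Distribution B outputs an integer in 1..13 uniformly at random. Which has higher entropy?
B

A is deterministic, so H(A) = 0. B is uniform over 13 outcomes, so H(B) = log₂(13) = 3.700 bits. Any distribution with genuine randomness has higher entropy than a deterministic one.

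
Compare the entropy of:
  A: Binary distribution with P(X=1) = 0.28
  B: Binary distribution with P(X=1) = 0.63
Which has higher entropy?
B

For binary distributions, entropy is maximized at p=0.5 and decreases as p moves toward 0 or 1.

H(A) = H(0.28) = 0.8555 bits
H(B) = H(0.63) = 0.9507 bits

Distribution B (p=0.63) is closer to uniform (p=0.5), so it has higher entropy.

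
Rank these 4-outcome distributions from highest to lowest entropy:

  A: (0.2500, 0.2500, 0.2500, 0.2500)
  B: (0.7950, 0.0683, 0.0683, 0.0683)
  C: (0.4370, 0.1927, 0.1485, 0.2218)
A > C > B

Key insight: Entropy is maximized by uniform distributions and minimized by concentrated distributions.

- Uniform distributions have maximum entropy log₂(4) = 2.0000 bits
- The more "peaked" or concentrated a distribution, the lower its entropy

Entropies:
  H(A) = 2.0000 bits
  H(B) = 1.0567 bits
  H(C) = 1.8701 bits

Ranking: A > C > B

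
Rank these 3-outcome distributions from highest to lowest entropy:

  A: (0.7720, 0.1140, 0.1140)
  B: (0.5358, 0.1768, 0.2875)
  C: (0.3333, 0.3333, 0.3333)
C > B > A

Key insight: Entropy is maximized by uniform distributions and minimized by concentrated distributions.

- Uniform distributions have maximum entropy log₂(3) = 1.5850 bits
- The more "peaked" or concentrated a distribution, the lower its entropy

Entropies:
  H(A) = 1.0025 bits
  H(B) = 1.4413 bits
  H(C) = 1.5850 bits

Ranking: C > B > A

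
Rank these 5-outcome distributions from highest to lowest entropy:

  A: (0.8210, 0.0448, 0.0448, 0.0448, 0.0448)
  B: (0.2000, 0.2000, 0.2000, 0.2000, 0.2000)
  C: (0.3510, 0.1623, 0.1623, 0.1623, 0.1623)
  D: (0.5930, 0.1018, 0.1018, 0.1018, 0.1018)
B > C > D > A

Key insight: Entropy is maximized by uniform distributions and minimized by concentrated distributions.

Entropies:
  H(A) = 1.0359 bits
  H(B) = 2.3219 bits
  H(C) = 2.2330 bits
  H(D) = 1.7889 bits

Ranking: B > C > D > A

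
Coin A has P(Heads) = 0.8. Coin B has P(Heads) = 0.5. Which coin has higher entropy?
B

For binary distributions, entropy is maximized at p=0.5 and decreases as p moves toward 0 or 1.

H(A) = H(0.8) = 0.7219 bits
H(B) = H(0.5) = 1.0000 bits

Distribution B (p=0.5) is closer to uniform (p=0.5), so it has higher entropy.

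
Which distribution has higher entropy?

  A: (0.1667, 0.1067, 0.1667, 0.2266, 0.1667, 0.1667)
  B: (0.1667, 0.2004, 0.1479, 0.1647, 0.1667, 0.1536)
B

Both distributions are close to uniform, making this a harder comparison.

H(A) = 2.5531 bits
H(B) = 2.5780 bits

The distribution closer to uniform has higher entropy.
Answer: B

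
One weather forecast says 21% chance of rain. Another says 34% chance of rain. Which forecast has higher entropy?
34% forecast

Treat each forecast as a Bernoulli distribution. Binary entropy is maximized at p=0.5 and falls off symmetrically toward 0 or 1. The 34% forecast is closer to 50%, so it is more uncertain. H(21%) ≈ 0.741 bits, H(34%) ≈ 0.925 bits.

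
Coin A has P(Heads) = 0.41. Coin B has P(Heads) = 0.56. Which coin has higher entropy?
B

For binary distributions, entropy is maximized at p=0.5 and decreases as p moves toward 0 or 1.

H(A) = H(0.41) = 0.9765 bits
H(B) = H(0.56) = 0.9896 bits

Distribution B (p=0.56) is closer to uniform (p=0.5), so it has higher entropy.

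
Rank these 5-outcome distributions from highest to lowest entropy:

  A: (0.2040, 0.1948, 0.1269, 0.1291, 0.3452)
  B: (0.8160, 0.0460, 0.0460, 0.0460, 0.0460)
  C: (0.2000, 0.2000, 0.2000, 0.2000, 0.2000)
C > A > B

Key insight: Entropy is maximized by uniform distributions and minimized by concentrated distributions.

- Uniform distributions have maximum entropy log₂(5) = 2.3219 bits
- The more "peaked" or concentrated a distribution, the lower its entropy

Entropies:
  H(A) = 2.2165 bits
  H(B) = 1.0567 bits
  H(C) = 2.3219 bits

Ranking: C > A > B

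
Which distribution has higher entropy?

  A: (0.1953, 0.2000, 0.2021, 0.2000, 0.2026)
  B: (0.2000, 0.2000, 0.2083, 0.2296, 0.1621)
A

Both distributions are close to uniform, making this a harder comparison.

H(A) = 2.3218 bits
H(B) = 2.3131 bits

The distribution closer to uniform has higher entropy.
Answer: A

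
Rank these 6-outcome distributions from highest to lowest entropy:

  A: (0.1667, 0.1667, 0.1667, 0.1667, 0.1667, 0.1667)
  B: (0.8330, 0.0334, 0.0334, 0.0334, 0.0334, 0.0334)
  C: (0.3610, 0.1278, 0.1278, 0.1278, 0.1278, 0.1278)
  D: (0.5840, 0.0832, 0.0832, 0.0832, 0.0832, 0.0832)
A > C > D > B

Key insight: Entropy is maximized by uniform distributions and minimized by concentrated distributions.

Entropies:
  H(A) = 2.5850 bits
  H(B) = 1.0386 bits
  H(C) = 2.4272 bits
  H(D) = 1.9455 bits

Ranking: A > C > D > B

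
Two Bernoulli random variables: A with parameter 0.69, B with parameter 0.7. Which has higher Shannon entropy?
A

For binary distributions, entropy is maximized at p=0.5 and decreases as p moves toward 0 or 1.

H(A) = H(0.69) = 0.8932 bits
H(B) = H(0.7) = 0.8813 bits

Distribution A (p=0.69) is closer to uniform (p=0.5), so it has higher entropy.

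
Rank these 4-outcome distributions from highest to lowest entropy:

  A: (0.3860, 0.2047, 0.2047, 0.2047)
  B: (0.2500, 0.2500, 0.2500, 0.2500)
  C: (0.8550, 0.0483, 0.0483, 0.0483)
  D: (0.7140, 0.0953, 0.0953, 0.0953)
B > A > D > C

Key insight: Entropy is maximized by uniform distributions and minimized by concentrated distributions.

Entropies:
  H(A) = 1.9353 bits
  H(B) = 2.0000 bits
  H(C) = 0.8270 bits
  H(D) = 1.3168 bits

Ranking: B > A > D > C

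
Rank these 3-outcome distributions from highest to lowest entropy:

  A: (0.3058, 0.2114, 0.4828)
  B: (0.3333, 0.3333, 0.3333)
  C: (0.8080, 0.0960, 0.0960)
B > A > C

Key insight: Entropy is maximized by uniform distributions and minimized by concentrated distributions.

- Uniform distributions have maximum entropy log₂(3) = 1.5850 bits
- The more "peaked" or concentrated a distribution, the lower its entropy

Entropies:
  H(A) = 1.5038 bits
  H(B) = 1.5850 bits
  H(C) = 0.8976 bits

Ranking: B > A > C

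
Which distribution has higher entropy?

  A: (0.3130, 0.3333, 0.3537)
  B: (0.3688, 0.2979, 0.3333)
A

Both distributions are close to uniform, making this a harder comparison.

H(A) = 1.5832 bits
H(B) = 1.5795 bits

The distribution closer to uniform has higher entropy.
Answer: A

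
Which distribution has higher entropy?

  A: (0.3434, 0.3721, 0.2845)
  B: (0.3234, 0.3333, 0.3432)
B

Both distributions are close to uniform, making this a harder comparison.

H(A) = 1.5762 bits
H(B) = 1.5845 bits

The distribution closer to uniform has higher entropy.
Answer: B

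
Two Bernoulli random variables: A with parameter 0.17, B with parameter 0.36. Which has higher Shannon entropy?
B

For binary distributions, entropy is maximized at p=0.5 and decreases as p moves toward 0 or 1.

H(A) = H(0.17) = 0.6577 bits
H(B) = H(0.36) = 0.9427 bits

Distribution B (p=0.36) is closer to uniform (p=0.5), so it has higher entropy.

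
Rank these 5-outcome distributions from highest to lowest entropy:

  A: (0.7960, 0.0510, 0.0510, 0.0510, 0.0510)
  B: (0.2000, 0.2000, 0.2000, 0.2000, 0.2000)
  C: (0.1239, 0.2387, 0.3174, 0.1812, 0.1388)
B > C > A

Key insight: Entropy is maximized by uniform distributions and minimized by concentrated distributions.

- Uniform distributions have maximum entropy log₂(5) = 2.3219 bits
- The more "peaked" or concentrated a distribution, the lower its entropy

Entropies:
  H(A) = 1.1379 bits
  H(B) = 2.3219 bits
  H(C) = 2.2341 bits

Ranking: B > C > A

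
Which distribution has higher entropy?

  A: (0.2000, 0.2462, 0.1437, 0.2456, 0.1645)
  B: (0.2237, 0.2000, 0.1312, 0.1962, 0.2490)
B

Both distributions are close to uniform, making this a harder comparison.

H(A) = 2.2902 bits
H(B) = 2.2924 bits

The distribution closer to uniform has higher entropy.
Answer: B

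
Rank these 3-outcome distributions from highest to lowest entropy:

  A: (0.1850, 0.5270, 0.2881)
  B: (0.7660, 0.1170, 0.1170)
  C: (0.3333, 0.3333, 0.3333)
C > A > B

Key insight: Entropy is maximized by uniform distributions and minimized by concentrated distributions.

- Uniform distributions have maximum entropy log₂(3) = 1.5850 bits
- The more "peaked" or concentrated a distribution, the lower its entropy

Entropies:
  H(A) = 1.4546 bits
  H(B) = 1.0189 bits
  H(C) = 1.5850 bits

Ranking: C > A > B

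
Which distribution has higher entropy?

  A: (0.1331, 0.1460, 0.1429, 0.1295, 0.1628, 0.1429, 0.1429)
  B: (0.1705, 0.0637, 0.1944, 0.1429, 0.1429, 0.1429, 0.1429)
A

Both distributions are close to uniform, making this a harder comparison.

H(A) = 2.8040 bits
H(B) = 2.7517 bits

The distribution closer to uniform has higher entropy.
Answer: A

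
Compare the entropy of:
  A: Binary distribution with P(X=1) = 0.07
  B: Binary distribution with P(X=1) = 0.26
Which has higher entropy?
B

For binary distributions, entropy is maximized at p=0.5 and decreases as p moves toward 0 or 1.

H(A) = H(0.07) = 0.3659 bits
H(B) = H(0.26) = 0.8267 bits

Distribution B (p=0.26) is closer to uniform (p=0.5), so it has higher entropy.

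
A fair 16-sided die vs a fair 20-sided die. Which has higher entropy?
20-sided die

Both are uniform distributions; for uniform over n outcomes, H = log₂(n). H(16-sided) = log₂(16) = 4.000 bits and H(20-sided) = log₂(20) = 4.322 bits. More outcomes in a uniform distribution means higher entropy.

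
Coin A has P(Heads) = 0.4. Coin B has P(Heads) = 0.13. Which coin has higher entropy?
A

For binary distributions, entropy is maximized at p=0.5 and decreases as p moves toward 0 or 1.

H(A) = H(0.4) = 0.9710 bits
H(B) = H(0.13) = 0.5574 bits

Distribution A (p=0.4) is closer to uniform (p=0.5), so it has higher entropy.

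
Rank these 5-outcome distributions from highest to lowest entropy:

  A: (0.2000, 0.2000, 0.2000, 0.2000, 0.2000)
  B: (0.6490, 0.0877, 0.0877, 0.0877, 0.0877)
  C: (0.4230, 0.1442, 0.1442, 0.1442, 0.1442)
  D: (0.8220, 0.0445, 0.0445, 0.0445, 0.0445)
A > C > B > D

Key insight: Entropy is maximized by uniform distributions and minimized by concentrated distributions.

Entropies:
  H(A) = 2.3219 bits
  H(B) = 1.6370 bits
  H(C) = 2.1368 bits
  H(D) = 1.0317 bits

Ranking: A > C > B > D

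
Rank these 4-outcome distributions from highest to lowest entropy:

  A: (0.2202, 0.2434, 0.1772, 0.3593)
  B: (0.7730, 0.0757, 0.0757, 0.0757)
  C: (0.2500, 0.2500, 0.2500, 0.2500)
C > A > B

Key insight: Entropy is maximized by uniform distributions and minimized by concentrated distributions.

- Uniform distributions have maximum entropy log₂(4) = 2.0000 bits
- The more "peaked" or concentrated a distribution, the lower its entropy

Entropies:
  H(A) = 1.9498 bits
  H(B) = 1.1325 bits
  H(C) = 2.0000 bits

Ranking: C > A > B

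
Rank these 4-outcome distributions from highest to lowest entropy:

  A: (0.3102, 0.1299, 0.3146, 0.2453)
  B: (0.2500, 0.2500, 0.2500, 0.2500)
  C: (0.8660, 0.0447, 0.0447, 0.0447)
B > A > C

Key insight: Entropy is maximized by uniform distributions and minimized by concentrated distributions.

- Uniform distributions have maximum entropy log₂(4) = 2.0000 bits
- The more "peaked" or concentrated a distribution, the lower its entropy

Entropies:
  H(A) = 1.9285 bits
  H(B) = 2.0000 bits
  H(C) = 0.7807 bits

Ranking: B > A > C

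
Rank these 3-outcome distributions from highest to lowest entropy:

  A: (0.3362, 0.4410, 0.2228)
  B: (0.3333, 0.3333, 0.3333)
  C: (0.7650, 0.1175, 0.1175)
B > A > C

Key insight: Entropy is maximized by uniform distributions and minimized by concentrated distributions.

- Uniform distributions have maximum entropy log₂(3) = 1.5850 bits
- The more "peaked" or concentrated a distribution, the lower its entropy

Entropies:
  H(A) = 1.5322 bits
  H(B) = 1.5850 bits
  H(C) = 1.0216 bits

Ranking: B > A > C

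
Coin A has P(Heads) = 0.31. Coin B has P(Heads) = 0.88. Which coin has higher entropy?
A

For binary distributions, entropy is maximized at p=0.5 and decreases as p moves toward 0 or 1.

H(A) = H(0.31) = 0.8932 bits
H(B) = H(0.88) = 0.5294 bits

Distribution A (p=0.31) is closer to uniform (p=0.5), so it has higher entropy.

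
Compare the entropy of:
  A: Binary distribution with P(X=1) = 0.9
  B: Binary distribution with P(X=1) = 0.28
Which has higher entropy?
B

For binary distributions, entropy is maximized at p=0.5 and decreases as p moves toward 0 or 1.

H(A) = H(0.9) = 0.4690 bits
H(B) = H(0.28) = 0.8555 bits

Distribution B (p=0.28) is closer to uniform (p=0.5), so it has higher entropy.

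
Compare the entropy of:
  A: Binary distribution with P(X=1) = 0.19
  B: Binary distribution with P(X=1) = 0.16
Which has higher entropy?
A

For binary distributions, entropy is maximized at p=0.5 and decreases as p moves toward 0 or 1.

H(A) = H(0.19) = 0.7015 bits
H(B) = H(0.16) = 0.6343 bits

Distribution A (p=0.19) is closer to uniform (p=0.5), so it has higher entropy.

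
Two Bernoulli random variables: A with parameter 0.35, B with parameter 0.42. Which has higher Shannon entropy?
B

For binary distributions, entropy is maximized at p=0.5 and decreases as p moves toward 0 or 1.

H(A) = H(0.35) = 0.9341 bits
H(B) = H(0.42) = 0.9815 bits

Distribution B (p=0.42) is closer to uniform (p=0.5), so it has higher entropy.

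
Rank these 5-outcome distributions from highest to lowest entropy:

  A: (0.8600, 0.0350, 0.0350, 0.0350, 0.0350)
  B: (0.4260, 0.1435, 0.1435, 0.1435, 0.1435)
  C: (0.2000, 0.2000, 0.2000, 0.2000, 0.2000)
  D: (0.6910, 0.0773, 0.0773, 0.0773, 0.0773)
C > B > D > A

Key insight: Entropy is maximized by uniform distributions and minimized by concentrated distributions.

Entropies:
  H(A) = 0.8642 bits
  H(B) = 2.1321 bits
  H(C) = 2.3219 bits
  H(D) = 1.5100 bits

Ranking: C > B > D > A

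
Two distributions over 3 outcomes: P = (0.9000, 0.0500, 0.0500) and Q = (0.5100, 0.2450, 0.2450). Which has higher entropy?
Q

P is highly concentrated on one outcome (90%), making it nearly deterministic. Q spreads its mass more evenly (max 51%). The more spread-out distribution has higher entropy: H(P) ≈ 0.569 bits, H(Q) ≈ 1.490 bits.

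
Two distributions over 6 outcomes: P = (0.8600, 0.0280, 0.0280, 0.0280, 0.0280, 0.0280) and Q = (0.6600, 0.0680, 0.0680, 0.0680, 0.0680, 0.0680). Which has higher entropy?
Q

P is highly concentrated on one outcome (86%), making it nearly deterministic. Q spreads its mass more evenly (max 66%). The more spread-out distribution has higher entropy: H(P) ≈ 0.909 bits, H(Q) ≈ 1.714 bits.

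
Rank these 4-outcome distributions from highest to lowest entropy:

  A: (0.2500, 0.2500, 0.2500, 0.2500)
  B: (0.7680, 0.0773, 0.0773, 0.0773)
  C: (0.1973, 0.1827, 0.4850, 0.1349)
A > C > B

Key insight: Entropy is maximized by uniform distributions and minimized by concentrated distributions.

- Uniform distributions have maximum entropy log₂(4) = 2.0000 bits
- The more "peaked" or concentrated a distribution, the lower its entropy

Entropies:
  H(A) = 2.0000 bits
  H(B) = 1.1492 bits
  H(C) = 1.8063 bits

Ranking: A > C > B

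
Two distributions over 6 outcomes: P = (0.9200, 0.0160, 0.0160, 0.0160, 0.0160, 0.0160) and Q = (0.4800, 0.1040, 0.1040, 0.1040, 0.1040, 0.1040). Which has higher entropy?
Q

P is highly concentrated on one outcome (92%), making it nearly deterministic. Q spreads its mass more evenly (max 48%). The more spread-out distribution has higher entropy: H(P) ≈ 0.588 bits, H(Q) ≈ 2.206 bits.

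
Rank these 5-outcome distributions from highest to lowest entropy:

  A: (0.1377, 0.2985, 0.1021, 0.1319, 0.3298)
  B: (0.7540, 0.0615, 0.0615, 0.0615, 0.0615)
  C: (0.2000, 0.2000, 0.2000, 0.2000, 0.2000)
C > A > B

Key insight: Entropy is maximized by uniform distributions and minimized by concentrated distributions.

- Uniform distributions have maximum entropy log₂(5) = 2.3219 bits
- The more "peaked" or concentrated a distribution, the lower its entropy

Entropies:
  H(A) = 2.1639 bits
  H(B) = 1.2969 bits
  H(C) = 2.3219 bits

Ranking: C > A > B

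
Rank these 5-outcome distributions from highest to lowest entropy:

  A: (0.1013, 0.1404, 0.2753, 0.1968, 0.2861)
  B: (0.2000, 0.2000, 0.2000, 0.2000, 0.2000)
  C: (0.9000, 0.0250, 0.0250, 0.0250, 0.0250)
B > A > C

Key insight: Entropy is maximized by uniform distributions and minimized by concentrated distributions.

- Uniform distributions have maximum entropy log₂(5) = 2.3219 bits
- The more "peaked" or concentrated a distribution, the lower its entropy

Entropies:
  H(A) = 2.2228 bits
  H(B) = 2.3219 bits
  H(C) = 0.6690 bits

Ranking: B > A > C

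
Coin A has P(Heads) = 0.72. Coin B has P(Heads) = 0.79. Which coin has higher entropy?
A

For binary distributions, entropy is maximized at p=0.5 and decreases as p moves toward 0 or 1.

H(A) = H(0.72) = 0.8555 bits
H(B) = H(0.79) = 0.7415 bits

Distribution A (p=0.72) is closer to uniform (p=0.5), so it has higher entropy.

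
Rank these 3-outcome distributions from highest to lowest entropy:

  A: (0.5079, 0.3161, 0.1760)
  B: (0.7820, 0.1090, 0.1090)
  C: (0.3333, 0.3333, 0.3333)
C > A > B

Key insight: Entropy is maximized by uniform distributions and minimized by concentrated distributions.

- Uniform distributions have maximum entropy log₂(3) = 1.5850 bits
- The more "peaked" or concentrated a distribution, the lower its entropy

Entropies:
  H(A) = 1.4628 bits
  H(B) = 0.9745 bits
  H(C) = 1.5850 bits

Ranking: C > A > B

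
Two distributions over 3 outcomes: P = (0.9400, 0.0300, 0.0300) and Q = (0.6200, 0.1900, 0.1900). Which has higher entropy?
Q

P is highly concentrated on one outcome (94%), making it nearly deterministic. Q spreads its mass more evenly (max 62%). The more spread-out distribution has higher entropy: H(P) ≈ 0.387 bits, H(Q) ≈ 1.338 bits.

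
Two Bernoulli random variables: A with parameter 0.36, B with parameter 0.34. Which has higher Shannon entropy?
A

For binary distributions, entropy is maximized at p=0.5 and decreases as p moves toward 0 or 1.

H(A) = H(0.36) = 0.9427 bits
H(B) = H(0.34) = 0.9248 bits

Distribution A (p=0.36) is closer to uniform (p=0.5), so it has higher entropy.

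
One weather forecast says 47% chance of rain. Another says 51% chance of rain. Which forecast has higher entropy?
51% forecast

Treat each forecast as a Bernoulli distribution. Binary entropy is maximized at p=0.5 and falls off symmetrically toward 0 or 1. The 51% forecast is closer to 50%, so it is more uncertain. H(47%) ≈ 0.997 bits, H(51%) ≈ 1.000 bits.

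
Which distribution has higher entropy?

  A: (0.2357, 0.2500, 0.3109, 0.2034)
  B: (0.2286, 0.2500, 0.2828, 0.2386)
B

Both distributions are close to uniform, making this a harder comparison.

H(A) = 1.9828 bits
H(B) = 1.9953 bits

The distribution closer to uniform has higher entropy.
Answer: B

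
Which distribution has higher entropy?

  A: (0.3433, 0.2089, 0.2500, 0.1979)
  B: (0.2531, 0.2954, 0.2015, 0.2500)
B

Both distributions are close to uniform, making this a harder comparison.

H(A) = 1.9639 bits
H(B) = 1.9871 bits

The distribution closer to uniform has higher entropy.
Answer: B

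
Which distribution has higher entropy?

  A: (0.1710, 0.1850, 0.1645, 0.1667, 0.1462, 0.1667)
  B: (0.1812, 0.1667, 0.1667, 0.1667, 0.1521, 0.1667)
B

Both distributions are close to uniform, making this a harder comparison.

H(A) = 2.5816 bits
H(B) = 2.5831 bits

The distribution closer to uniform has higher entropy.
Answer: B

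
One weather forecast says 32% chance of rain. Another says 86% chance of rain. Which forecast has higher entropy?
32% forecast

Treat each forecast as a Bernoulli distribution. Binary entropy is maximized at p=0.5 and falls off symmetrically toward 0 or 1. The 32% forecast is closer to 50%, so it is more uncertain. H(32%) ≈ 0.904 bits, H(86%) ≈ 0.584 bits.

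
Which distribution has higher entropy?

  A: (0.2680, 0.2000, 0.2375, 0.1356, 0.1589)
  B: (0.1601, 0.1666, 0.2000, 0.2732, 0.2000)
B

Both distributions are close to uniform, making this a harder comparison.

H(A) = 2.2786 bits
H(B) = 2.2942 bits

The distribution closer to uniform has higher entropy.
Answer: B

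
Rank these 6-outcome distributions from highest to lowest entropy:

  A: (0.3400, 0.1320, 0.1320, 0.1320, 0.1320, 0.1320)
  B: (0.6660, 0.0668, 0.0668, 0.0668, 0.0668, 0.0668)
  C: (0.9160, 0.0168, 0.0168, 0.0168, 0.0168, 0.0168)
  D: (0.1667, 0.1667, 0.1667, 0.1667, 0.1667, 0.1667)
D > A > B > C

Key insight: Entropy is maximized by uniform distributions and minimized by concentrated distributions.

Entropies:
  H(A) = 2.4573 bits
  H(B) = 1.6945 bits
  H(C) = 0.6112 bits
  H(D) = 2.5850 bits

Ranking: D > A > B > C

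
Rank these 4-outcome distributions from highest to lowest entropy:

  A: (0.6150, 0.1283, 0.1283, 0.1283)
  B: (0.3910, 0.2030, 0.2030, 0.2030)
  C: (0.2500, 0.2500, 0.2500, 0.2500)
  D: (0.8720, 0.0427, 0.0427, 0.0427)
C > B > A > D

Key insight: Entropy is maximized by uniform distributions and minimized by concentrated distributions.

Entropies:
  H(A) = 1.5717 bits
  H(B) = 1.9307 bits
  H(C) = 2.0000 bits
  H(D) = 0.7548 bits

Ranking: C > B > A > D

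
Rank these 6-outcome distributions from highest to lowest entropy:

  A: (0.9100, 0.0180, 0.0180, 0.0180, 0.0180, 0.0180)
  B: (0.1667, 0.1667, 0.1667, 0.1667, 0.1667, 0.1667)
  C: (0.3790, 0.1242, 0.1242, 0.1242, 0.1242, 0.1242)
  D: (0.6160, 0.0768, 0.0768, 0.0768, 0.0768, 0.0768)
B > C > D > A

Key insight: Entropy is maximized by uniform distributions and minimized by concentrated distributions.

Entropies:
  H(A) = 0.6454 bits
  H(B) = 2.5850 bits
  H(C) = 2.3993 bits
  H(D) = 1.8524 bits

Ranking: B > C > D > A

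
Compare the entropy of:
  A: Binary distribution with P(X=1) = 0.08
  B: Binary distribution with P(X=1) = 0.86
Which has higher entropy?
B

For binary distributions, entropy is maximized at p=0.5 and decreases as p moves toward 0 or 1.

H(A) = H(0.08) = 0.4022 bits
H(B) = H(0.86) = 0.5842 bits

Distribution B (p=0.86) is closer to uniform (p=0.5), so it has higher entropy.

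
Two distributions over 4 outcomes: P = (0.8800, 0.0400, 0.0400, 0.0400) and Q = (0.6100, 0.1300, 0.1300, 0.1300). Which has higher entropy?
Q

P is highly concentrated on one outcome (88%), making it nearly deterministic. Q spreads its mass more evenly (max 61%). The more spread-out distribution has higher entropy: H(P) ≈ 0.720 bits, H(Q) ≈ 1.583 bits.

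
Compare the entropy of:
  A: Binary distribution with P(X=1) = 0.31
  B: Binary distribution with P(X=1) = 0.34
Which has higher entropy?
B

For binary distributions, entropy is maximized at p=0.5 and decreases as p moves toward 0 or 1.

H(A) = H(0.31) = 0.8932 bits
H(B) = H(0.34) = 0.9248 bits

Distribution B (p=0.34) is closer to uniform (p=0.5), so it has higher entropy.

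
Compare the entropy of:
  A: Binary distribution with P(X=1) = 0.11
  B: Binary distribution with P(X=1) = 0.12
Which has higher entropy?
B

For binary distributions, entropy is maximized at p=0.5 and decreases as p moves toward 0 or 1.

H(A) = H(0.11) = 0.4999 bits
H(B) = H(0.12) = 0.5294 bits

Distribution B (p=0.12) is closer to uniform (p=0.5), so it has higher entropy.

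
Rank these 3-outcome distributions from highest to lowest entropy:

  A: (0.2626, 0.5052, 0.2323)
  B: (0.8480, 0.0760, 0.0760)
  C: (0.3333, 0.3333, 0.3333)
C > A > B

Key insight: Entropy is maximized by uniform distributions and minimized by concentrated distributions.

- Uniform distributions have maximum entropy log₂(3) = 1.5850 bits
- The more "peaked" or concentrated a distribution, the lower its entropy

Entropies:
  H(A) = 1.4934 bits
  H(B) = 0.7668 bits
  H(C) = 1.5850 bits

Ranking: C > A > B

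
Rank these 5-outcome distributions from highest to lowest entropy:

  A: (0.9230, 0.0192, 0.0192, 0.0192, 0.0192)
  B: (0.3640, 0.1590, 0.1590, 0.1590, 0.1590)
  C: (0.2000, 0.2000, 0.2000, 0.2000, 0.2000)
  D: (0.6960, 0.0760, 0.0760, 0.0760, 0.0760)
C > B > D > A

Key insight: Entropy is maximized by uniform distributions and minimized by concentrated distributions.

Entropies:
  H(A) = 0.5455 bits
  H(B) = 2.2180 bits
  H(C) = 2.3219 bits
  H(D) = 1.4941 bits

Ranking: C > B > D > A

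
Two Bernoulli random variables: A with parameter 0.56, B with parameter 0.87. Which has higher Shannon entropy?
A

For binary distributions, entropy is maximized at p=0.5 and decreases as p moves toward 0 or 1.

H(A) = H(0.56) = 0.9896 bits
H(B) = H(0.87) = 0.5574 bits

Distribution A (p=0.56) is closer to uniform (p=0.5), so it has higher entropy.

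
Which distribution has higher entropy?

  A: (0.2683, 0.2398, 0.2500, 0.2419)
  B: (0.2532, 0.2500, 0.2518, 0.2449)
B

Both distributions are close to uniform, making this a harder comparison.

H(A) = 1.9986 bits
H(B) = 1.9999 bits

The distribution closer to uniform has higher entropy.
Answer: B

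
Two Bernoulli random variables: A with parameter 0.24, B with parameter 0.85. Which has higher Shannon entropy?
A

For binary distributions, entropy is maximized at p=0.5 and decreases as p moves toward 0 or 1.

H(A) = H(0.24) = 0.7950 bits
H(B) = H(0.85) = 0.6098 bits

Distribution A (p=0.24) is closer to uniform (p=0.5), so it has higher entropy.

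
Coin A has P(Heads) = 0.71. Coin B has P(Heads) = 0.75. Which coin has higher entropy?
A

For binary distributions, entropy is maximized at p=0.5 and decreases as p moves toward 0 or 1.

H(A) = H(0.71) = 0.8687 bits
H(B) = H(0.75) = 0.8113 bits

Distribution A (p=0.71) is closer to uniform (p=0.5), so it has higher entropy.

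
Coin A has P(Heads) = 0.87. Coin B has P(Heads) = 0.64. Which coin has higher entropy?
B

For binary distributions, entropy is maximized at p=0.5 and decreases as p moves toward 0 or 1.

H(A) = H(0.87) = 0.5574 bits
H(B) = H(0.64) = 0.9427 bits

Distribution B (p=0.64) is closer to uniform (p=0.5), so it has higher entropy.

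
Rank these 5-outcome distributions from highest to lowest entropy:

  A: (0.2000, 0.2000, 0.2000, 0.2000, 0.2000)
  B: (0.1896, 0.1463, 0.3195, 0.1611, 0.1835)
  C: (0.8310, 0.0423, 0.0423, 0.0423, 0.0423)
A > B > C

Key insight: Entropy is maximized by uniform distributions and minimized by concentrated distributions.

- Uniform distributions have maximum entropy log₂(5) = 2.3219 bits
- The more "peaked" or concentrated a distribution, the lower its entropy

Entropies:
  H(A) = 2.3219 bits
  H(B) = 2.2596 bits
  H(C) = 0.9934 bits

Ranking: A > B > C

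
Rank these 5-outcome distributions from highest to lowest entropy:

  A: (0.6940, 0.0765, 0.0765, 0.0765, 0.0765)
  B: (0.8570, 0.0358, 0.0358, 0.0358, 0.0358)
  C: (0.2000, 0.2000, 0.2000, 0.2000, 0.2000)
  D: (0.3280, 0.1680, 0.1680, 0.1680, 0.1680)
C > D > A > B

Key insight: Entropy is maximized by uniform distributions and minimized by concentrated distributions.

Entropies:
  H(A) = 1.5005 bits
  H(B) = 0.8780 bits
  H(C) = 2.3219 bits
  H(D) = 2.2569 bits

Ranking: C > D > A > B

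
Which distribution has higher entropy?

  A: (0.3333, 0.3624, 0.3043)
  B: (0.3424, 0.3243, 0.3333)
B

Both distributions are close to uniform, making this a harder comparison.

H(A) = 1.5813 bits
H(B) = 1.5846 bits

The distribution closer to uniform has higher entropy.
Answer: B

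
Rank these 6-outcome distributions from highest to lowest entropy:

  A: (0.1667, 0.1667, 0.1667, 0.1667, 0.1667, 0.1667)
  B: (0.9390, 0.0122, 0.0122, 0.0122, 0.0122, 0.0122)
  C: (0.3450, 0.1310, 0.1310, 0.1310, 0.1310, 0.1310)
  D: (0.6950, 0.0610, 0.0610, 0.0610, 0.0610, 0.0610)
A > C > D > B

Key insight: Entropy is maximized by uniform distributions and minimized by concentrated distributions.

Entropies:
  H(A) = 2.5850 bits
  H(B) = 0.4730 bits
  H(C) = 2.4504 bits
  H(D) = 1.5955 bits

Ranking: A > C > D > B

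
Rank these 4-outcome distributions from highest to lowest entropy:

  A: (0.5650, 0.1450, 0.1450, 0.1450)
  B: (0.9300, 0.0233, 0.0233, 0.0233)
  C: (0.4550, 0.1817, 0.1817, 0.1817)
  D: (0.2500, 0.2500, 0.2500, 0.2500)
D > C > A > B

Key insight: Entropy is maximized by uniform distributions and minimized by concentrated distributions.

Entropies:
  H(A) = 1.6772 bits
  H(B) = 0.4769 bits
  H(C) = 1.8580 bits
  H(D) = 2.0000 bits

Ranking: D > C > A > B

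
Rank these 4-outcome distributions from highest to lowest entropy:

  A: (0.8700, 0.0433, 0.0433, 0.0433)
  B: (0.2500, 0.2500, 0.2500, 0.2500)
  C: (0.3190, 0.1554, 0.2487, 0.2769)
B > C > A

Key insight: Entropy is maximized by uniform distributions and minimized by concentrated distributions.

- Uniform distributions have maximum entropy log₂(4) = 2.0000 bits
- The more "peaked" or concentrated a distribution, the lower its entropy

Entropies:
  H(A) = 0.7635 bits
  H(B) = 2.0000 bits
  H(C) = 1.9555 bits

Ranking: B > C > A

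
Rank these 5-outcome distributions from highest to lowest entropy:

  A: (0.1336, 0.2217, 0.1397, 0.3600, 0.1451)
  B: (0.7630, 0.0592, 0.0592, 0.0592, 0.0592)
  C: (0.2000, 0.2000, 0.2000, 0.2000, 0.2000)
C > A > B

Key insight: Entropy is maximized by uniform distributions and minimized by concentrated distributions.

- Uniform distributions have maximum entropy log₂(5) = 2.3219 bits
- The more "peaked" or concentrated a distribution, the lower its entropy

Entropies:
  H(A) = 2.2011 bits
  H(B) = 1.2640 bits
  H(C) = 2.3219 bits

Ranking: C > A > B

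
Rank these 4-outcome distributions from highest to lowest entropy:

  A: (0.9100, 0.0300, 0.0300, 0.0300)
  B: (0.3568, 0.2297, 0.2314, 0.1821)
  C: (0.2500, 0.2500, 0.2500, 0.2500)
C > B > A

Key insight: Entropy is maximized by uniform distributions and minimized by concentrated distributions.

- Uniform distributions have maximum entropy log₂(4) = 2.0000 bits
- The more "peaked" or concentrated a distribution, the lower its entropy

Entropies:
  H(A) = 0.5791 bits
  H(B) = 1.9541 bits
  H(C) = 2.0000 bits

Ranking: C > B > A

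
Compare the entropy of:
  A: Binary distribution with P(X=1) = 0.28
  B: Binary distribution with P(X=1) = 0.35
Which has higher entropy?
B

For binary distributions, entropy is maximized at p=0.5 and decreases as p moves toward 0 or 1.

H(A) = H(0.28) = 0.8555 bits
H(B) = H(0.35) = 0.9341 bits

Distribution B (p=0.35) is closer to uniform (p=0.5), so it has higher entropy.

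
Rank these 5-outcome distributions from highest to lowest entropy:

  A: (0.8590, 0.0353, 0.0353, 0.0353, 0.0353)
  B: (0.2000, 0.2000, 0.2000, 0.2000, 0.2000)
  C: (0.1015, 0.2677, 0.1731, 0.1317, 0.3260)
B > C > A

Key insight: Entropy is maximized by uniform distributions and minimized by concentrated distributions.

- Uniform distributions have maximum entropy log₂(5) = 2.3219 bits
- The more "peaked" or concentrated a distribution, the lower its entropy

Entropies:
  H(A) = 0.8689 bits
  H(B) = 2.3219 bits
  H(C) = 2.1943 bits

Ranking: B > C > A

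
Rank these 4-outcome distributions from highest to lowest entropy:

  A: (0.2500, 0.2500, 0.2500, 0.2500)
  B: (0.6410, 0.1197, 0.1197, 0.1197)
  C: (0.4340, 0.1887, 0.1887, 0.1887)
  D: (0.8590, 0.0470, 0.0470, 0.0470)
A > C > B > D

Key insight: Entropy is maximized by uniform distributions and minimized by concentrated distributions.

Entropies:
  H(A) = 2.0000 bits
  H(B) = 1.5109 bits
  H(C) = 1.8845 bits
  H(D) = 0.8103 bits

Ranking: A > C > B > D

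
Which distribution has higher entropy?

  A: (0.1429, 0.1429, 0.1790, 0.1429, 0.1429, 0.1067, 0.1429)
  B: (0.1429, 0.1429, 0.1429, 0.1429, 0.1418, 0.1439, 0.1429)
B

Both distributions are close to uniform, making this a harder comparison.

H(A) = 2.7940 bits
H(B) = 2.8073 bits

The distribution closer to uniform has higher entropy.
Answer: B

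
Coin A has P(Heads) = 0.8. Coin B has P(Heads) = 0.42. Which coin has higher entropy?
B

For binary distributions, entropy is maximized at p=0.5 and decreases as p moves toward 0 or 1.

H(A) = H(0.8) = 0.7219 bits
H(B) = H(0.42) = 0.9815 bits

Distribution B (p=0.42) is closer to uniform (p=0.5), so it has higher entropy.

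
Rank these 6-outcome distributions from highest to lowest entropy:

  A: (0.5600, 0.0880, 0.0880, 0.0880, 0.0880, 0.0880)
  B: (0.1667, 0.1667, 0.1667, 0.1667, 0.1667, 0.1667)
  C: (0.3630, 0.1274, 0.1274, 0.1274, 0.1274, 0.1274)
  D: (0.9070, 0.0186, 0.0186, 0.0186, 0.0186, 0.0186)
B > C > A > D

Key insight: Entropy is maximized by uniform distributions and minimized by concentrated distributions.

Entropies:
  H(A) = 2.0112 bits
  H(B) = 2.5850 bits
  H(C) = 2.4242 bits
  H(D) = 0.6623 bits

Ranking: B > C > A > D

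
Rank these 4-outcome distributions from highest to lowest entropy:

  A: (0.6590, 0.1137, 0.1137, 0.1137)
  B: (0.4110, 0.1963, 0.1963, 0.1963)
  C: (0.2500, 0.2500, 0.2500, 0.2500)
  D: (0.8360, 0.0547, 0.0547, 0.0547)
C > B > A > D

Key insight: Entropy is maximized by uniform distributions and minimized by concentrated distributions.

Entropies:
  H(A) = 1.4662 bits
  H(B) = 1.9106 bits
  H(C) = 2.0000 bits
  H(D) = 0.9037 bits

Ranking: C > B > A > D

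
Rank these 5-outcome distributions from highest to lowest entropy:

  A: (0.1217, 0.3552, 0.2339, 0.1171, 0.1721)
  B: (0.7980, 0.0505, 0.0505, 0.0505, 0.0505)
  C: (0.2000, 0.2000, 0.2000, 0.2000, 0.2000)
C > A > B

Key insight: Entropy is maximized by uniform distributions and minimized by concentrated distributions.

- Uniform distributions have maximum entropy log₂(5) = 2.3219 bits
- The more "peaked" or concentrated a distribution, the lower its entropy

Entropies:
  H(A) = 2.1897 bits
  H(B) = 1.1299 bits
  H(C) = 2.3219 bits

Ranking: C > A > B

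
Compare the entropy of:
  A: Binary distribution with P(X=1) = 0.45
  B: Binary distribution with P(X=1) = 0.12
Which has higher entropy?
A

For binary distributions, entropy is maximized at p=0.5 and decreases as p moves toward 0 or 1.

H(A) = H(0.45) = 0.9928 bits
H(B) = H(0.12) = 0.5294 bits

Distribution A (p=0.45) is closer to uniform (p=0.5), so it has higher entropy.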